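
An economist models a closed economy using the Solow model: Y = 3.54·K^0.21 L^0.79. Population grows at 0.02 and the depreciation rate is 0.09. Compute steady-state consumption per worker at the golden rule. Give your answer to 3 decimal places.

Break-even investment rate: n + δ = 0.02 + 0.09 = 0.11.
Maximizing c = f(k) − (n+δ)·k gives f'(k) = n+δ, i.e. 0.21·3.54·k^(0.21−1) = 0.11, so k_gold = (0.21·3.54/0.11)^(1/0.79) ≈ 11.2310.
y_gold = 3.54·11.2310^0.21 ≈ 5.8829.
c_gold = y_gold − (n+δ)·k_gold = 5.8829 − 0.11·11.2310 ≈ 4.6475.

c_gold ≈ 4.647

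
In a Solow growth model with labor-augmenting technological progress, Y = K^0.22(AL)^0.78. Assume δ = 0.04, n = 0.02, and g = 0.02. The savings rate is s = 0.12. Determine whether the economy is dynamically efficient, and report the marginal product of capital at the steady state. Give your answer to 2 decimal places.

n + g + δ = 0.02 + 0.02 + 0.04 = 0.08.
Steady-state k*: s·k^0.22 = 0.08·k gives k* = (0.12/0.08)^(1/0.78) ≈ 1.6817.
MPK = 0.22·1.6817^(-0.78) ≈ 0.1467.
MPK > n+g+δ = 0.08, so the economy is dynamically efficient (under-saving).

dynamically efficient; MPK ≈ 0.15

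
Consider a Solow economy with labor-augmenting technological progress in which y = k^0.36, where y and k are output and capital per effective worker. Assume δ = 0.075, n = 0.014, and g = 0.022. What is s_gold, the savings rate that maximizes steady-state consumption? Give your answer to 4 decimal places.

Capital per effective worker breaks even when investment replaces (n + g + δ)·k; here n + g + δ = 0.111.
At the golden rule MPK = n+g+δ, and in any Cobb-Douglas steady state s = (n+g+δ)·k/y = MPK·k/y = capital's share 0.36.

s_gold = 0.3600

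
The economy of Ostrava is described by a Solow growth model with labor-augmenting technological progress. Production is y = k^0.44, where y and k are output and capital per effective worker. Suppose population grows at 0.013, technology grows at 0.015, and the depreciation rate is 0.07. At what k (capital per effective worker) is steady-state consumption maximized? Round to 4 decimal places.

Capital per effective worker breaks even when investment replaces (n + g + δ)·k; here n + g + δ = 0.098.
Setting f'(k) = n+g+δ gives 0.44·k^(0.44−1) = 0.098, hence k_gold = (0.44/0.098)^(1/0.56) ≈ 14.6114.

k_gold ≈ 14.6114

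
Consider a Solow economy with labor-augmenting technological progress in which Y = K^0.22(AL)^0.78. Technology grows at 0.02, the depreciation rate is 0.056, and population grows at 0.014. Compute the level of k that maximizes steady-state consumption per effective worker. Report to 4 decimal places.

Break-even investment rate: n + g + δ = 0.014 + 0.02 + 0.056 = 0.09.
At the golden rule the marginal product of capital equals n+g+δ: 0.22·k^(0.22−1) = 0.09. Solving, k_gold = (0.22/0.09)^(1/0.78) ≈ 3.1453.

k_gold ≈ 3.1453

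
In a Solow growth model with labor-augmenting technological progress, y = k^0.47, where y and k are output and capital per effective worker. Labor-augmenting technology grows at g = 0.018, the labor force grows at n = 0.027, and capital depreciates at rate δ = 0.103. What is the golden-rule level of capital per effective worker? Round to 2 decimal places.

Break-even investment rate: n + g + δ = 0.027 + 0.018 + 0.103 = 0.148.
Golden rule sets MPK = n+g+δ: 0.47·k^(0.47−1) = 0.148, so k_gold = (0.47/0.148)^(1/0.53) ≈ 8.8483.

k_gold ≈ 8.85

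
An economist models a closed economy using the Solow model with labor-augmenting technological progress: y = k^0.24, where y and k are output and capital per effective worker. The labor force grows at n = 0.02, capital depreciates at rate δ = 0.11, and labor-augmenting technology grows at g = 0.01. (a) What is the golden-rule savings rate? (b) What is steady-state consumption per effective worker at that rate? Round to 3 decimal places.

(a) s_gold = 0.240; (b) c_gold ≈ 0.901

Break-even investment rate: n + g + δ = 0.02 + 0.01 + 0.11 = 0.14.
For Cobb-Douglas, s_gold equals capital's share: s_gold = 0.24.
Golden rule sets MPK = n+g+δ: 0.24·k^(0.24−1) = 0.14, so k_gold = (0.24/0.14)^(1/0.76) ≈ 2.0324.
y_gold = 2.0324^0.24 ≈ 1.1856; c_gold = (1−0.24)·y_gold ≈ 0.9010.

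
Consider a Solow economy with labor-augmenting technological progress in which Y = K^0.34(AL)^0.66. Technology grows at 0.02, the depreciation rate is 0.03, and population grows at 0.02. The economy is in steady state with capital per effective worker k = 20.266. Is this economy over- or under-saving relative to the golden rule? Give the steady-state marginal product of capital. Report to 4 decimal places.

over-saving; MPK ≈ 0.0467

n + g + δ = 0.02 + 0.02 + 0.03 = 0.07.
MPK = 0.34·k^(0.34−1) = 0.34·20.266^(-0.66) ≈ 0.0467.
MPK < 0.07, so the economy is dynamically inefficient (over-saving).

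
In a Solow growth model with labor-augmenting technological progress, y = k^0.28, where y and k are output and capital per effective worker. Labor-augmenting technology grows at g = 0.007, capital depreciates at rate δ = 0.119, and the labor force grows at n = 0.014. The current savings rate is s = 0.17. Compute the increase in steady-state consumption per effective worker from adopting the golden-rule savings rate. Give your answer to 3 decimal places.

n + g + δ = 0.014 + 0.007 + 0.119 = 0.14.
Current steady state (s = 0.17): k* = (0.17/0.14)^(1/0.72) ≈ 1.3095, y* = 1.3095^0.28 ≈ 1.0784, c* = (1−0.17)·1.0784 ≈ 0.8951.
Setting f'(k) = n+g+δ gives 0.28·k^(0.28−1) = 0.14, hence k_gold = (0.28/0.14)^(1/0.72) ≈ 2.6188.
y_gold = 2.6188^0.28 ≈ 1.3094, c_gold = y_gold − 0.14·k_gold ≈ 0.9428.
Gain: Δc = 0.9428 − 0.8951 ≈ 0.0477.

Δc ≈ 0.048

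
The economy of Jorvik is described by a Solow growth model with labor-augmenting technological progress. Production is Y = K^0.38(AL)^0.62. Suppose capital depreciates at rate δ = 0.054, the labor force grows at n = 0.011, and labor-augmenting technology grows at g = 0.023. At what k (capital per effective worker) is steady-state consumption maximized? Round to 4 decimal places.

k_gold ≈ 10.5847

The effective depreciation rate is n + g + δ = 0.011 + 0.023 + 0.054 = 0.088.
At the golden rule the marginal product of capital equals n+g+δ: 0.38·k^(0.38−1) = 0.088. Solving, k_gold = (0.38/0.088)^(1/0.62) ≈ 10.5847.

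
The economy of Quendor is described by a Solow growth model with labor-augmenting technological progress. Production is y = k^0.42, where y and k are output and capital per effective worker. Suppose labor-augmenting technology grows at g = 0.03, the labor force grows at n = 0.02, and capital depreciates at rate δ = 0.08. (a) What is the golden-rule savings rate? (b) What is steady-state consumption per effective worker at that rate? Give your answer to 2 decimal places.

(a) s_gold = 0.42; (b) c_gold ≈ 1.36

n + g + δ = 0.02 + 0.03 + 0.08 = 0.13.
For Cobb-Douglas, s_gold equals capital's share: s_gold = 0.42.
Maximizing c = f(k) − (n+g+δ)·k gives f'(k) = n+g+δ, i.e. 0.42·k^(0.42−1) = 0.13, so k_gold = (0.42/0.13)^(1/0.58) ≈ 7.5529.
y_gold = 7.5529^0.42 ≈ 2.3378; c_gold = (1−0.42)·y_gold ≈ 1.3559.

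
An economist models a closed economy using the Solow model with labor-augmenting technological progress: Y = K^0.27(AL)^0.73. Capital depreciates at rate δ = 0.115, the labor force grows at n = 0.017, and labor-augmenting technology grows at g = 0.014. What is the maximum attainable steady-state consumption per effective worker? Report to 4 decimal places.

Capital per effective worker breaks even when investment replaces (n + g + δ)·k; here n + g + δ = 0.146.
Setting f'(k) = n+g+δ gives 0.27·k^(0.27−1) = 0.146, hence k_gold = (0.27/0.146)^(1/0.73) ≈ 2.3215.
y_gold = 2.3215^0.27 ≈ 1.2553.
c_gold = y_gold − (n+g+δ)·k_gold = 1.2553 − 0.146·2.3215 ≈ 0.9164.

c_gold ≈ 0.9164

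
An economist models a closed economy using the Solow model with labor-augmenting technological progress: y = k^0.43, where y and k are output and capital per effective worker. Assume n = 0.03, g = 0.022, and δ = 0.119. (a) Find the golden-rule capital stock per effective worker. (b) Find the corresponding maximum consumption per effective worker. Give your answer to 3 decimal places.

(a) k_gold ≈ 5.042; (b) c_gold ≈ 1.143

The effective depreciation rate is n + g + δ = 0.03 + 0.022 + 0.119 = 0.171.
At the golden rule the marginal product of capital equals n+g+δ: 0.43·k^(0.43−1) = 0.171. Solving, k_gold = (0.43/0.171)^(1/0.57) ≈ 5.0418.
y_gold = 5.0418^0.43 ≈ 2.0050; c_gold = y_gold − 0.171·k_gold ≈ 1.1428.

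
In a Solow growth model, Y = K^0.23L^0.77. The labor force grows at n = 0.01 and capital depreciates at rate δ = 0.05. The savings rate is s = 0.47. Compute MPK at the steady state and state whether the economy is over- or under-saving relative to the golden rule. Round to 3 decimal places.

Capital per worker breaks even when investment replaces (n + δ)·k; here n + δ = 0.06.
Steady-state k*: s·k^0.23 = 0.06·k gives k* = (0.47/0.06)^(1/0.77) ≈ 14.4867.
MPK = 0.23·14.4867^(-0.77) ≈ 0.0294.
MPK < n+δ = 0.06, so the economy is dynamically inefficient (over-saving).

over-saving; MPK ≈ 0.029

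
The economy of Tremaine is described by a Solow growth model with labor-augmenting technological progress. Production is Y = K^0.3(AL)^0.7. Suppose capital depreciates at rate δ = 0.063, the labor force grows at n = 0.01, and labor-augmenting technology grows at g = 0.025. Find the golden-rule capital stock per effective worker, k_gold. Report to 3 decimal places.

k_gold ≈ 4.945

Capital per effective worker breaks even when investment replaces (n + g + δ)·k; here n + g + δ = 0.098.
At the golden rule the marginal product of capital equals n+g+δ: 0.3·k^(0.3−1) = 0.098. Solving, k_gold = (0.3/0.098)^(1/0.7) ≈ 4.9447.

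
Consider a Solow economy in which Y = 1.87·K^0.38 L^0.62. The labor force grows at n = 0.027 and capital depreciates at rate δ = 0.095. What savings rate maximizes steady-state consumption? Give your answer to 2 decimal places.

s_gold = 0.38

Break-even investment rate: n + δ = 0.027 + 0.095 = 0.122.
At the golden rule MPK = n+δ, and in any Cobb-Douglas steady state s = (n+δ)·k/y = MPK·k/y = capital's share 0.38.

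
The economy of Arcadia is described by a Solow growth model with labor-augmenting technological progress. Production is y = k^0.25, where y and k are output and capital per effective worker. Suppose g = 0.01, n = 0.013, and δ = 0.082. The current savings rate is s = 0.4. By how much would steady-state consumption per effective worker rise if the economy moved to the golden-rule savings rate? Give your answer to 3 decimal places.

Δc ≈ 0.064

Capital per effective worker breaks even when investment replaces (n + g + δ)·k; here n + g + δ = 0.105.
Current steady state (s = 0.4): k* = (0.4/0.105)^(1/0.75) ≈ 5.9497, y* = 5.9497^0.25 ≈ 1.5618, c* = (1−0.4)·1.5618 ≈ 0.9371.
At the golden rule the marginal product of capital equals n+g+δ: 0.25·k^(0.25−1) = 0.105. Solving, k_gold = (0.25/0.105)^(1/0.75) ≈ 3.1793.
y_gold = 3.1793^0.25 ≈ 1.3353, c_gold = y_gold − 0.105·k_gold ≈ 1.0015.
Gain: Δc = 1.0015 − 0.9371 ≈ 0.0644.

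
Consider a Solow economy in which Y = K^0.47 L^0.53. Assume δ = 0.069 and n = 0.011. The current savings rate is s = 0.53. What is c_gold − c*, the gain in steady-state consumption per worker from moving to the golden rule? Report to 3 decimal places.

Δc ≈ 0.034

n + δ = 0.011 + 0.069 = 0.08.
Current steady state (s = 0.53): k* = (0.53/0.08)^(1/0.53) ≈ 35.4330, y* = 35.4330^0.47 ≈ 5.3484, c* = (1−0.53)·5.3484 ≈ 2.5137.
Maximizing c = f(k) − (n+δ)·k gives f'(k) = n+δ, i.e. 0.47·k^(0.47−1) = 0.08, so k_gold = (0.47/0.08)^(1/0.53) ≈ 28.2461.
y_gold = 28.2461^0.47 ≈ 4.8078, c_gold = y_gold − 0.08·k_gold ≈ 2.5482.
Gain: Δc = 2.5482 − 2.5137 ≈ 0.0344.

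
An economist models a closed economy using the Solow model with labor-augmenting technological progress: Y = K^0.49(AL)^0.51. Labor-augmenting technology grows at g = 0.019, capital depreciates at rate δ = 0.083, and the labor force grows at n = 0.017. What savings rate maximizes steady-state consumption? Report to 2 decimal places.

The effective depreciation rate is n + g + δ = 0.017 + 0.019 + 0.083 = 0.119.
At the golden rule MPK = n+g+δ, and in any Cobb-Douglas steady state s = (n+g+δ)·k/y = MPK·k/y = capital's share 0.49.

s_gold = 0.49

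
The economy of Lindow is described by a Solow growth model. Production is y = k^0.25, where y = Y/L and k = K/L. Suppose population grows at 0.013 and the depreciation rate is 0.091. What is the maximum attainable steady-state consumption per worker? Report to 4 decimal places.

n + δ = 0.013 + 0.091 = 0.104.
Setting f'(k) = n+δ gives 0.25·k^(0.25−1) = 0.104, hence k_gold = (0.25/0.104)^(1/0.75) ≈ 3.2201.
y_gold = 3.2201^0.25 ≈ 1.3396.
c_gold = y_gold − (n+δ)·k_gold = 1.3396 − 0.104·3.2201 ≈ 1.0047.

c_gold ≈ 1.0047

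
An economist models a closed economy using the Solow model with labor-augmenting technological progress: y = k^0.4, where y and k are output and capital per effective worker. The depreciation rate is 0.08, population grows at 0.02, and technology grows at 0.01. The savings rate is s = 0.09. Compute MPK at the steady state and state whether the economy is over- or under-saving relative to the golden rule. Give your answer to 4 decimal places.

n + g + δ = 0.02 + 0.01 + 0.08 = 0.11.
Steady-state k*: s·k^0.4 = 0.11·k gives k* = (0.09/0.11)^(1/0.6) ≈ 0.7157.
MPK = 0.4·0.7157^(-0.6) ≈ 0.4889.
MPK > n+g+δ = 0.11, so the economy is dynamically efficient (under-saving).

under-saving; MPK ≈ 0.4889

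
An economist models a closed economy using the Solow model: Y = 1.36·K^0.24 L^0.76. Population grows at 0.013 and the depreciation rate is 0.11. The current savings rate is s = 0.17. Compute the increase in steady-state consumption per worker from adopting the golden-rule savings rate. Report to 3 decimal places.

Δc ≈ 0.029

Capital per worker breaks even when investment replaces (n + δ)·k; here n + δ = 0.123.
Current steady state (s = 0.17): k* = (0.17·1.36/0.123)^(1/0.76) ≈ 2.2942, y* = 1.36·2.2942^0.24 ≈ 1.6599, c* = (1−0.17)·1.6599 ≈ 1.3777.
Setting f'(k) = n+δ gives 0.24·1.36·k^(0.24−1) = 0.123, hence k_gold = (0.24·1.36/0.123)^(1/0.76) ≈ 3.6115.
y_gold = 1.36·3.6115^0.24 ≈ 1.8509, c_gold = y_gold − 0.123·k_gold ≈ 1.4067.
Gain: Δc = 1.4067 − 1.3777 ≈ 0.0289.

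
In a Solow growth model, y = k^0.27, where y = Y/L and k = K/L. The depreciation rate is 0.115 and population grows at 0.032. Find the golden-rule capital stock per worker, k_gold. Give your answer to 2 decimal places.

n + δ = 0.032 + 0.115 = 0.147.
Setting f'(k) = n+δ gives 0.27·k^(0.27−1) = 0.147, hence k_gold = (0.27/0.147)^(1/0.73) ≈ 2.2999.

k_gold ≈ 2.30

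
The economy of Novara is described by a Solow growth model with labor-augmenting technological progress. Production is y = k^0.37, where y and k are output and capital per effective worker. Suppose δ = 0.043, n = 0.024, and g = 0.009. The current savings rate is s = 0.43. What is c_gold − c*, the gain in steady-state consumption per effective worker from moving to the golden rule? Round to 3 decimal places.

n + g + δ = 0.024 + 0.009 + 0.043 = 0.076.
Current steady state (s = 0.43): k* = (0.43/0.076)^(1/0.63) ≈ 15.6563, y* = 15.6563^0.37 ≈ 2.7672, c* = (1−0.43)·2.7672 ≈ 1.5773.
Maximizing c = f(k) − (n+g+δ)·k gives f'(k) = n+g+δ, i.e. 0.37·k^(0.37−1) = 0.076, so k_gold = (0.37/0.076)^(1/0.63) ≈ 12.3337.
y_gold = 12.3337^0.37 ≈ 2.5334, c_gold = y_gold − 0.076·k_gold ≈ 1.5960.
Gain: Δc = 1.5960 − 1.5773 ≈ 0.0188.

Δc ≈ 0.019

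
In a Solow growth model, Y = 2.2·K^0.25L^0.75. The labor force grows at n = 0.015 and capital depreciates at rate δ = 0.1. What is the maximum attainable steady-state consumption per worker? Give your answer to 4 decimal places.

c_gold ≈ 2.7800

Break-even investment rate: n + δ = 0.015 + 0.1 = 0.115.
At the golden rule the marginal product of capital equals n+δ: 0.25·2.2·k^(0.25−1) = 0.115. Solving, k_gold = (0.25·2.2/0.115)^(1/0.75) ≈ 8.0579.
y_gold = 2.2·8.0579^0.25 ≈ 3.7066.
c_gold = y_gold − (n+δ)·k_gold = 3.7066 − 0.115·8.0579 ≈ 2.7800.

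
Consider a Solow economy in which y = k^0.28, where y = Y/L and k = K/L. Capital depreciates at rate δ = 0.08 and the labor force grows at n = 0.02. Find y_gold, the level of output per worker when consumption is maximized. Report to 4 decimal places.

y_gold ≈ 1.4924

Break-even investment rate: n + δ = 0.02 + 0.08 = 0.1.
Setting f'(k) = n+δ gives 0.28·k^(0.28−1) = 0.1, hence k_gold = (0.28/0.1)^(1/0.72) ≈ 4.1788.
Output: y_gold = k_gold^0.28 = 4.1788^0.28 ≈ 1.4924.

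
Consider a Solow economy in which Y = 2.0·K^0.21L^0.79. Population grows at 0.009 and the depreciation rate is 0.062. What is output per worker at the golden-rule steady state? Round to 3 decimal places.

Capital per worker breaks even when investment replaces (n + δ)·k; here n + δ = 0.071.
Maximizing c = f(k) − (n+δ)·k gives f'(k) = n+δ, i.e. 0.21·2.0·k^(0.21−1) = 0.071, so k_gold = (0.21·2.0/0.071)^(1/0.79) ≈ 9.4886.
Output: y_gold = 2.0·k_gold^0.21 = 2.0·9.4886^0.21 ≈ 3.2081.

y_gold ≈ 3.208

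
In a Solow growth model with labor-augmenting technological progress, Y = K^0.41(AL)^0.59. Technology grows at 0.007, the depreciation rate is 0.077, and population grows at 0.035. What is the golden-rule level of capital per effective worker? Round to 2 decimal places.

The effective depreciation rate is n + g + δ = 0.035 + 0.007 + 0.077 = 0.119.
At the golden rule the marginal product of capital equals n+g+δ: 0.41·k^(0.41−1) = 0.119. Solving, k_gold = (0.41/0.119)^(1/0.59) ≈ 8.1390.

k_gold ≈ 8.14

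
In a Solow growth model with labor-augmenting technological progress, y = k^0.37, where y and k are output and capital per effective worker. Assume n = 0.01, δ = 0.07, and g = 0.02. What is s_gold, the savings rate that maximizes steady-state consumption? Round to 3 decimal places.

Break-even investment rate: n + g + δ = 0.01 + 0.02 + 0.07 = 0.1.
At the golden rule MPK = n+g+δ, and in any Cobb-Douglas steady state s = (n+g+δ)·k/y = MPK·k/y = capital's share 0.37.

s_gold = 0.370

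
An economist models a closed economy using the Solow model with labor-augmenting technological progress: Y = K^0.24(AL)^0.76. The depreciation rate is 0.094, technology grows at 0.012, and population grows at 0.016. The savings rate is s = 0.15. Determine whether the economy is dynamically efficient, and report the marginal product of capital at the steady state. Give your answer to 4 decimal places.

dynamically efficient; MPK ≈ 0.1952

n + g + δ = 0.016 + 0.012 + 0.094 = 0.122.
Steady-state k*: s·k^0.24 = 0.122·k gives k* = (0.15/0.122)^(1/0.76) ≈ 1.3124.
MPK = 0.24·1.3124^(-0.76) ≈ 0.1952.
MPK > n+g+δ = 0.122, so the economy is dynamically efficient (under-saving).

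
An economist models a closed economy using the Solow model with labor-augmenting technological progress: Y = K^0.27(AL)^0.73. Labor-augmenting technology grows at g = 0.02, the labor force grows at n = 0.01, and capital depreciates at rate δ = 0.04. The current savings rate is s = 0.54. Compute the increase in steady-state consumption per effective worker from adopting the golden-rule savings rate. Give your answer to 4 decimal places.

Break-even investment rate: n + g + δ = 0.01 + 0.02 + 0.04 = 0.07.
Current steady state (s = 0.54): k* = (0.54/0.07)^(1/0.73) ≈ 16.4238, y* = 16.4238^0.27 ≈ 2.1290, c* = (1−0.54)·2.1290 ≈ 0.9793.
Maximizing c = f(k) − (n+g+δ)·k gives f'(k) = n+g+δ, i.e. 0.27·k^(0.27−1) = 0.07, so k_gold = (0.27/0.07)^(1/0.73) ≈ 6.3548.
y_gold = 6.3548^0.27 ≈ 1.6475, c_gold = y_gold − 0.07·k_gold ≈ 1.2027.
Gain: Δc = 1.2027 − 0.9793 ≈ 0.2234.

Δc ≈ 0.2234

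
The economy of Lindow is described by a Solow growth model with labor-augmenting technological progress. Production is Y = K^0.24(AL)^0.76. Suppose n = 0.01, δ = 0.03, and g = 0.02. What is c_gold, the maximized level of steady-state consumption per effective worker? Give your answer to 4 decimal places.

n + g + δ = 0.01 + 0.02 + 0.03 = 0.06.
Maximizing c = f(k) − (n+g+δ)·k gives f'(k) = n+g+δ, i.e. 0.24·k^(0.24−1) = 0.06, so k_gold = (0.24/0.06)^(1/0.76) ≈ 6.1970.
y_gold = 6.1970^0.24 ≈ 1.5493.
c_gold = y_gold − (n+g+δ)·k_gold = 1.5493 − 0.06·6.1970 ≈ 1.1774.

c_gold ≈ 1.1774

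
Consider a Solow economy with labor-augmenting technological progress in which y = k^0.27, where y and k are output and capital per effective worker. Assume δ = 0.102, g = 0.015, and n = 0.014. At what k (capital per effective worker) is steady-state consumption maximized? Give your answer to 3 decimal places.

Capital per effective worker breaks even when investment replaces (n + g + δ)·k; here n + g + δ = 0.131.
Golden rule sets MPK = n+g+δ: 0.27·k^(0.27−1) = 0.131, so k_gold = (0.27/0.131)^(1/0.73) ≈ 2.6932.

k_gold ≈ 2.693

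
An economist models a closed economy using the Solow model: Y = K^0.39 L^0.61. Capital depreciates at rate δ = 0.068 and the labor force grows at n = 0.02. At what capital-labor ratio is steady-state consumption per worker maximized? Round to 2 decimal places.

The effective depreciation rate is n + δ = 0.02 + 0.068 = 0.088.
Maximizing c = f(k) − (n+δ)·k gives f'(k) = n+δ, i.e. 0.39·k^(0.39−1) = 0.088, so k_gold = (0.39/0.088)^(1/0.61) ≈ 11.4808.

k_gold ≈ 11.48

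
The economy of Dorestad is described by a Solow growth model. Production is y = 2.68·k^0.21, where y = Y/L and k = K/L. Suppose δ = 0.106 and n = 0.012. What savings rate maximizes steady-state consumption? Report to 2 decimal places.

Break-even investment rate: n + δ = 0.012 + 0.106 = 0.118.
At the golden rule MPK = n+δ, and in any Cobb-Douglas steady state s = (n+δ)·k/y = MPK·k/y = capital's share 0.21.

s_gold = 0.21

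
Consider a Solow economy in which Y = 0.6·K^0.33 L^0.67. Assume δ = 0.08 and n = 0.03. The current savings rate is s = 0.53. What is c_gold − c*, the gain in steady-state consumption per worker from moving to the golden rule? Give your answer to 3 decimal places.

Δc ≈ 0.061

The effective depreciation rate is n + δ = 0.03 + 0.08 = 0.11.
Current steady state (s = 0.53): k* = (0.53·0.6/0.11)^(1/0.67) ≈ 4.8765, y* = 0.6·4.8765^0.33 ≈ 1.0121, c* = (1−0.53)·1.0121 ≈ 0.4757.
Maximizing c = f(k) − (n+δ)·k gives f'(k) = n+δ, i.e. 0.33·0.6·k^(0.33−1) = 0.11, so k_gold = (0.33·0.6/0.11)^(1/0.67) ≈ 2.4044.
y_gold = 0.6·2.4044^0.33 ≈ 0.8015, c_gold = y_gold − 0.11·k_gold ≈ 0.5370.
Gain: Δc = 0.5370 − 0.4757 ≈ 0.0613.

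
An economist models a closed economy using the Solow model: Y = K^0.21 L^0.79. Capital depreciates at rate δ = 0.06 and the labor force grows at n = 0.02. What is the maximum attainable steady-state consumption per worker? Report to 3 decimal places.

Capital per worker breaks even when investment replaces (n + δ)·k; here n + δ = 0.08.
Golden rule sets MPK = n+δ: 0.21·k^(0.21−1) = 0.08, so k_gold = (0.21/0.08)^(1/0.79) ≈ 3.3927.
y_gold = 3.3927^0.21 ≈ 1.2925.
c_gold = y_gold − (n+δ)·k_gold = 1.2925 − 0.08·3.3927 ≈ 1.0210.

c_gold ≈ 1.021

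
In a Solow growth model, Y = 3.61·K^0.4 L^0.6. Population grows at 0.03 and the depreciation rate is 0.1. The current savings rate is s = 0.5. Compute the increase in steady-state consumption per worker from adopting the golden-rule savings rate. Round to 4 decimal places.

Δc ≈ 0.3559

n + δ = 0.03 + 0.1 = 0.13.
Current steady state (s = 0.5): k* = (0.5·3.61/0.13)^(1/0.6) ≈ 80.2090, y* = 3.61·80.2090^0.4 ≈ 20.8543, c* = (1−0.5)·20.8543 ≈ 10.4272.
At the golden rule the marginal product of capital equals n+δ: 0.4·3.61·k^(0.4−1) = 0.13. Solving, k_gold = (0.4·3.61/0.13)^(1/0.6) ≈ 55.2976.
y_gold = 3.61·55.2976^0.4 ≈ 17.9717, c_gold = y_gold − 0.13·k_gold ≈ 10.7830.
Gain: Δc = 10.7830 − 10.4272 ≈ 0.3559.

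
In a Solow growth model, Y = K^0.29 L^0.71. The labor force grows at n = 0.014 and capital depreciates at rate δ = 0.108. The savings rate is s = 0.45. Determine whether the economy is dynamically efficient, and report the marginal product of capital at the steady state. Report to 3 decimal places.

Capital per worker breaks even when investment replaces (n + δ)·k; here n + δ = 0.122.
Steady-state k*: s·k^0.29 = 0.122·k gives k* = (0.45/0.122)^(1/0.71) ≈ 6.2861.
MPK = 0.29·6.2861^(-0.71) ≈ 0.0786.
MPK < n+δ = 0.122, so the economy is dynamically inefficient (over-saving).

dynamically inefficient; MPK ≈ 0.079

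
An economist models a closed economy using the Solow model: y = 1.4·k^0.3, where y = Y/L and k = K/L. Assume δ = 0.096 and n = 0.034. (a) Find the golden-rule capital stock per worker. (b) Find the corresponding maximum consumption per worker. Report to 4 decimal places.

Capital per worker breaks even when investment replaces (n + δ)·k; here n + δ = 0.13.
At the golden rule the marginal product of capital equals n+δ: 0.3·1.4·k^(0.3−1) = 0.13. Solving, k_gold = (0.3·1.4/0.13)^(1/0.7) ≈ 5.3405.
y_gold = 1.4·5.3405^0.3 ≈ 2.3142; c_gold = y_gold − 0.13·k_gold ≈ 1.6199.

(a) k_gold ≈ 5.3405; (b) c_gold ≈ 1.6199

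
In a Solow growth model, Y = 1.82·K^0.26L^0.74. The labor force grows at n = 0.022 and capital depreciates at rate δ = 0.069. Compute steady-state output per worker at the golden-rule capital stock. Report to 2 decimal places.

y_gold ≈ 3.25

Capital per worker breaks even when investment replaces (n + δ)·k; here n + δ = 0.091.
At the golden rule the marginal product of capital equals n+δ: 0.26·1.82·k^(0.26−1) = 0.091. Solving, k_gold = (0.26·1.82/0.091)^(1/0.74) ≈ 9.2805.
Output: y_gold = 1.82·k_gold^0.26 = 1.82·9.2805^0.26 ≈ 3.2482.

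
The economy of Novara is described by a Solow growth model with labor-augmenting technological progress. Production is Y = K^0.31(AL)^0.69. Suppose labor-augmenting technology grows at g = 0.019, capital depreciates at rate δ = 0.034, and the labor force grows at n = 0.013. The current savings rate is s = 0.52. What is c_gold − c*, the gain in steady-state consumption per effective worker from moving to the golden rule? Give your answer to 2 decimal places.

Capital per effective worker breaks even when investment replaces (n + g + δ)·k; here n + g + δ = 0.066.
Current steady state (s = 0.52): k* = (0.52/0.066)^(1/0.69) ≈ 19.9167, y* = 19.9167^0.31 ≈ 2.5279, c* = (1−0.52)·2.5279 ≈ 1.2134.
Setting f'(k) = n+g+δ gives 0.31·k^(0.31−1) = 0.066, hence k_gold = (0.31/0.066)^(1/0.69) ≈ 9.4113.
y_gold = 9.4113^0.31 ≈ 2.0037, c_gold = y_gold − 0.066·k_gold ≈ 1.3825.
Gain: Δc = 1.3825 − 1.2134 ≈ 0.1692.

Δc ≈ 0.17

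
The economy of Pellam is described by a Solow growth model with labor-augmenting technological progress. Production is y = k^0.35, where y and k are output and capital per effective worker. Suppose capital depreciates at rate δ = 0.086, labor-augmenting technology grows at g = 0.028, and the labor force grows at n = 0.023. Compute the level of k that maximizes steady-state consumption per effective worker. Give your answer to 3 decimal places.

Capital per effective worker breaks even when investment replaces (n + g + δ)·k; here n + g + δ = 0.137.
Setting f'(k) = n+g+δ gives 0.35·k^(0.35−1) = 0.137, hence k_gold = (0.35/0.137)^(1/0.65) ≈ 4.2334.

k_gold ≈ 4.233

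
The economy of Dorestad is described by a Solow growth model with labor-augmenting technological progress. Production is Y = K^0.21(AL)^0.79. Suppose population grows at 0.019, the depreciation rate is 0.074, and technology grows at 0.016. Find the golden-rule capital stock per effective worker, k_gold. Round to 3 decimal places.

k_gold ≈ 2.293

Capital per effective worker breaks even when investment replaces (n + g + δ)·k; here n + g + δ = 0.109.
Setting f'(k) = n+g+δ gives 0.21·k^(0.21−1) = 0.109, hence k_gold = (0.21/0.109)^(1/0.79) ≈ 2.2935.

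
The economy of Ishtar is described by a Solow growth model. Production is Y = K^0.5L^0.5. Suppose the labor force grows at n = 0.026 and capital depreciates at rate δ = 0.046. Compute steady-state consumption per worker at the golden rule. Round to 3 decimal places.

c_gold ≈ 3.472

n + δ = 0.026 + 0.046 = 0.072.
Setting f'(k) = n+δ gives 0.5·k^(0.5−1) = 0.072, hence k_gold = (0.5/0.072)^(1/0.5) ≈ 48.2253.
y_gold = 48.2253^0.5 ≈ 6.9444.
c_gold = y_gold − (n+δ)·k_gold = 6.9444 − 0.072·48.2253 ≈ 3.4722.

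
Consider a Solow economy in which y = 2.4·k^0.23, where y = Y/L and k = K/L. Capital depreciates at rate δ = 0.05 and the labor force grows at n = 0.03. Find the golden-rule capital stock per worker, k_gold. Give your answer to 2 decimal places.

n + δ = 0.03 + 0.05 = 0.08.
Setting f'(k) = n+δ gives 0.23·2.4·k^(0.23−1) = 0.08, hence k_gold = (0.23·2.4/0.08)^(1/0.77) ≈ 12.2861.

k_gold ≈ 12.29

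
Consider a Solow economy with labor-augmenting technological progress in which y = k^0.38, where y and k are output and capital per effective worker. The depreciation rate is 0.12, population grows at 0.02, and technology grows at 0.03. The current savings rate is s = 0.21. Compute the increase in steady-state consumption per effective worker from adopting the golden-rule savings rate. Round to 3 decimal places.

Δc ≈ 0.116

n + g + δ = 0.02 + 0.03 + 0.12 = 0.17.
Current steady state (s = 0.21): k* = (0.21/0.17)^(1/0.62) ≈ 1.4061, y* = 1.4061^0.38 ≈ 1.1383, c* = (1−0.21)·1.1383 ≈ 0.8992.
Maximizing c = f(k) − (n+g+δ)·k gives f'(k) = n+g+δ, i.e. 0.38·k^(0.38−1) = 0.17, so k_gold = (0.38/0.17)^(1/0.62) ≈ 3.6597.
y_gold = 3.6597^0.38 ≈ 1.6372, c_gold = y_gold − 0.17·k_gold ≈ 1.0151.
Gain: Δc = 1.0151 − 0.8992 ≈ 0.1158.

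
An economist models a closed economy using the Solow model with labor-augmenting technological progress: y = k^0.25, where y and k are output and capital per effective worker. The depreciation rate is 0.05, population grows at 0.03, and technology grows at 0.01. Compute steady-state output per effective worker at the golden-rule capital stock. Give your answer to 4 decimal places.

Break-even investment rate: n + g + δ = 0.03 + 0.01 + 0.05 = 0.09.
Golden rule sets MPK = n+g+δ: 0.25·k^(0.25−1) = 0.09, so k_gold = (0.25/0.09)^(1/0.75) ≈ 3.9048.
Output: y_gold = k_gold^0.25 = 3.9048^0.25 ≈ 1.4057.

y_gold ≈ 1.4057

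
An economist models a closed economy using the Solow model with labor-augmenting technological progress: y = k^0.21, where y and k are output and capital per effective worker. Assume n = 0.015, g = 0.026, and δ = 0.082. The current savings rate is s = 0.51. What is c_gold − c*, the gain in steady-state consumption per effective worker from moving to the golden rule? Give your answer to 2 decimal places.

Break-even investment rate: n + g + δ = 0.015 + 0.026 + 0.082 = 0.123.
Current steady state (s = 0.51): k* = (0.51/0.123)^(1/0.79) ≈ 6.0514, y* = 6.0514^0.21 ≈ 1.4595, c* = (1−0.51)·1.4595 ≈ 0.7151.
Golden rule sets MPK = n+g+δ: 0.21·k^(0.21−1) = 0.123, so k_gold = (0.21/0.123)^(1/0.79) ≈ 1.9682.
y_gold = 1.9682^0.21 ≈ 1.1528, c_gold = y_gold − 0.123·k_gold ≈ 0.9107.
Gain: Δc = 0.9107 − 0.7151 ≈ 0.1956.

Δc ≈ 0.20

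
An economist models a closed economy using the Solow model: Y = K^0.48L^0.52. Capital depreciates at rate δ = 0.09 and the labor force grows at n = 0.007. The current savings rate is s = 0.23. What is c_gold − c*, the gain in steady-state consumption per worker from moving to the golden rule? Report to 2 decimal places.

Capital per worker breaks even when investment replaces (n + δ)·k; here n + δ = 0.097.
Current steady state (s = 0.23): k* = (0.23/0.097)^(1/0.52) ≈ 5.2610, y* = 5.2610^0.48 ≈ 2.2188, c* = (1−0.23)·2.2188 ≈ 1.7085.
Setting f'(k) = n+δ gives 0.48·k^(0.48−1) = 0.097, hence k_gold = (0.48/0.097)^(1/0.52) ≈ 21.6530.
y_gold = 21.6530^0.48 ≈ 4.3757, c_gold = y_gold − 0.097·k_gold ≈ 2.2754.
Gain: Δc = 2.2754 − 1.7085 ≈ 0.5669.

Δc ≈ 0.57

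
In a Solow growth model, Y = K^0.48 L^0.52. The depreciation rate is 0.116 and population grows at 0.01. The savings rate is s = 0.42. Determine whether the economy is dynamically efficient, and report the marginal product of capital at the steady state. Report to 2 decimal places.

The effective depreciation rate is n + δ = 0.01 + 0.116 = 0.126.
Steady-state k*: s·k^0.48 = 0.126·k gives k* = (0.42/0.126)^(1/0.52) ≈ 10.1283.
MPK = 0.48·10.1283^(-0.52) ≈ 0.1440.
MPK > n+δ = 0.126, so the economy is dynamically efficient (under-saving).

dynamically efficient; MPK ≈ 0.14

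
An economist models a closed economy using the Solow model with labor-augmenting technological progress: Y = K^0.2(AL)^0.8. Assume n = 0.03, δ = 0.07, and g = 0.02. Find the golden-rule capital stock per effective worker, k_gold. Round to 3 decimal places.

k_gold ≈ 1.894

The effective depreciation rate is n + g + δ = 0.03 + 0.02 + 0.07 = 0.12.
At the golden rule the marginal product of capital equals n+g+δ: 0.2·k^(0.2−1) = 0.12. Solving, k_gold = (0.2/0.12)^(1/0.8) ≈ 1.8937.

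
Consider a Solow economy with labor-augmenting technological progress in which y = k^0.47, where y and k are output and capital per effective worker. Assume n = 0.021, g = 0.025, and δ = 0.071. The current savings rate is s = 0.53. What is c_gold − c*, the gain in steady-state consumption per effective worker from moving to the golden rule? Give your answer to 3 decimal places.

Break-even investment rate: n + g + δ = 0.021 + 0.025 + 0.071 = 0.117.
Current steady state (s = 0.53): k* = (0.53/0.117)^(1/0.53) ≈ 17.2944, y* = 17.2944^0.47 ≈ 3.8178, c* = (1−0.53)·3.8178 ≈ 1.7944.
Setting f'(k) = n+g+δ gives 0.47·k^(0.47−1) = 0.117, hence k_gold = (0.47/0.117)^(1/0.53) ≈ 13.7866.
y_gold = 13.7866^0.47 ≈ 3.4320, c_gold = y_gold − 0.117·k_gold ≈ 1.8189.
Gain: Δc = 1.8189 − 1.7944 ≈ 0.0246.

Δc ≈ 0.025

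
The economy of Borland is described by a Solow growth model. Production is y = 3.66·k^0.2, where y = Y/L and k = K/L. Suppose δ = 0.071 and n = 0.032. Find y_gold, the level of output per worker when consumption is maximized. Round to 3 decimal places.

y_gold ≈ 5.976

n + δ = 0.032 + 0.071 = 0.103.
Maximizing c = f(k) − (n+δ)·k gives f'(k) = n+δ, i.e. 0.2·3.66·k^(0.2−1) = 0.103, so k_gold = (0.2·3.66/0.103)^(1/0.8) ≈ 11.6036.
Output: y_gold = 3.66·k_gold^0.2 = 3.66·11.6036^0.2 ≈ 5.9758.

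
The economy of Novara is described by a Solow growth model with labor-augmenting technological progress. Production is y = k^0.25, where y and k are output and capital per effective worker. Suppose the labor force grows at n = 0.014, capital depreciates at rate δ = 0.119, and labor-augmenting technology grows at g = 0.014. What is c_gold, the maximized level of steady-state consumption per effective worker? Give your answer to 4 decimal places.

Capital per effective worker breaks even when investment replaces (n + g + δ)·k; here n + g + δ = 0.147.
Setting f'(k) = n+g+δ gives 0.25·k^(0.25−1) = 0.147, hence k_gold = (0.25/0.147)^(1/0.75) ≈ 2.0300.
y_gold = 2.0300^0.25 ≈ 1.1936.
c_gold = y_gold − (n+g+δ)·k_gold = 1.1936 − 0.147·2.0300 ≈ 0.8952.

c_gold ≈ 0.8952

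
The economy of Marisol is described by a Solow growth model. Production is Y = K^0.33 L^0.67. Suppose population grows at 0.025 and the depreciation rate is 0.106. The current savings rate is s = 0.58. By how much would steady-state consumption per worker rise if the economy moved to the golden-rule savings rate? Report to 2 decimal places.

Δc ≈ 0.18

The effective depreciation rate is n + δ = 0.025 + 0.106 = 0.131.
Current steady state (s = 0.58): k* = (0.58/0.131)^(1/0.67) ≈ 9.2133, y* = 9.2133^0.33 ≈ 2.0809, c* = (1−0.58)·2.0809 ≈ 0.8740.
Maximizing c = f(k) − (n+δ)·k gives f'(k) = n+δ, i.e. 0.33·k^(0.33−1) = 0.131, so k_gold = (0.33/0.131)^(1/0.67) ≈ 3.9707.
y_gold = 3.9707^0.33 ≈ 1.5763, c_gold = y_gold − 0.131·k_gold ≈ 1.0561.
Gain: Δc = 1.0561 − 0.8740 ≈ 0.1821.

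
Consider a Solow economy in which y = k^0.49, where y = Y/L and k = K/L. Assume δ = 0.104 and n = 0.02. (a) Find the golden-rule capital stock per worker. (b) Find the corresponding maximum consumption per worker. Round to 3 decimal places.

The effective depreciation rate is n + δ = 0.02 + 0.104 = 0.124.
Setting f'(k) = n+δ gives 0.49·k^(0.49−1) = 0.124, hence k_gold = (0.49/0.124)^(1/0.51) ≈ 14.7961.
y_gold = 14.7961^0.49 ≈ 3.7443; c_gold = y_gold − 0.124·k_gold ≈ 1.9096.

(a) k_gold ≈ 14.796; (b) c_gold ≈ 1.910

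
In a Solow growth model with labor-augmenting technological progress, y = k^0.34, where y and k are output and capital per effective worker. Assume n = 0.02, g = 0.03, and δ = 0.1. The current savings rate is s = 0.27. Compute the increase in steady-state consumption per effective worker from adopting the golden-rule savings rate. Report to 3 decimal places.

Capital per effective worker breaks even when investment replaces (n + g + δ)·k; here n + g + δ = 0.15.
Current steady state (s = 0.27): k* = (0.27/0.15)^(1/0.66) ≈ 2.4366, y* = 2.4366^0.34 ≈ 1.3536, c* = (1−0.27)·1.3536 ≈ 0.9882.
Maximizing c = f(k) − (n+g+δ)·k gives f'(k) = n+g+δ, i.e. 0.34·k^(0.34−1) = 0.15, so k_gold = (0.34/0.15)^(1/0.66) ≈ 3.4551.
y_gold = 3.4551^0.34 ≈ 1.5243, c_gold = y_gold − 0.15·k_gold ≈ 1.0061.
Gain: Δc = 1.0061 − 0.9882 ≈ 0.0179.

Δc ≈ 0.018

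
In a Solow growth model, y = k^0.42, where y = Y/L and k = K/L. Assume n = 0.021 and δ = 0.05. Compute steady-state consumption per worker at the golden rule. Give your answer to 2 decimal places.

c_gold ≈ 2.10

Break-even investment rate: n + δ = 0.021 + 0.05 = 0.071.
At the golden rule the marginal product of capital equals n+δ: 0.42·k^(0.42−1) = 0.071. Solving, k_gold = (0.42/0.071)^(1/0.58) ≈ 21.4298.
y_gold = 21.4298^0.42 ≈ 3.6227.
c_gold = y_gold − (n+δ)·k_gold = 3.6227 − 0.071·21.4298 ≈ 2.1011.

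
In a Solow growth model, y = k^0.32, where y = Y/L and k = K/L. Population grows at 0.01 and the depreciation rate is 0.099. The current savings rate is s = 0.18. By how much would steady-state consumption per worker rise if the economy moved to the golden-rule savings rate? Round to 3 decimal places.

Δc ≈ 0.090

Break-even investment rate: n + δ = 0.01 + 0.099 = 0.109.
Current steady state (s = 0.18): k* = (0.18/0.109)^(1/0.68) ≈ 2.0910, y* = 2.0910^0.32 ≈ 1.2662, c* = (1−0.18)·1.2662 ≈ 1.0383.
Setting f'(k) = n+δ gives 0.32·k^(0.32−1) = 0.109, hence k_gold = (0.32/0.109)^(1/0.68) ≈ 4.8734.
y_gold = 4.8734^0.32 ≈ 1.6600, c_gold = y_gold − 0.109·k_gold ≈ 1.1288.
Gain: Δc = 1.1288 − 1.0383 ≈ 0.0905.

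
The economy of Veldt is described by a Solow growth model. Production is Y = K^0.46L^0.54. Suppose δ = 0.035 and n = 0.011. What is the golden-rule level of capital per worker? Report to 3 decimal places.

Break-even investment rate: n + δ = 0.011 + 0.035 = 0.046.
Maximizing c = f(k) − (n+δ)·k gives f'(k) = n+δ, i.e. 0.46·k^(0.46−1) = 0.046, so k_gold = (0.46/0.046)^(1/0.54) ≈ 71.0971.

k_gold ≈ 71.097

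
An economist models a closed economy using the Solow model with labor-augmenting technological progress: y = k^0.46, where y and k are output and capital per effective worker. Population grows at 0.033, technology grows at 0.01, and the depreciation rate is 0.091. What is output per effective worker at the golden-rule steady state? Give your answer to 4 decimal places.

Capital per effective worker breaks even when investment replaces (n + g + δ)·k; here n + g + δ = 0.134.
Setting f'(k) = n+g+δ gives 0.46·k^(0.46−1) = 0.134, hence k_gold = (0.46/0.134)^(1/0.54) ≈ 9.8164.
Output: y_gold = k_gold^0.46 = 9.8164^0.46 ≈ 2.8595.

y_gold ≈ 2.8595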